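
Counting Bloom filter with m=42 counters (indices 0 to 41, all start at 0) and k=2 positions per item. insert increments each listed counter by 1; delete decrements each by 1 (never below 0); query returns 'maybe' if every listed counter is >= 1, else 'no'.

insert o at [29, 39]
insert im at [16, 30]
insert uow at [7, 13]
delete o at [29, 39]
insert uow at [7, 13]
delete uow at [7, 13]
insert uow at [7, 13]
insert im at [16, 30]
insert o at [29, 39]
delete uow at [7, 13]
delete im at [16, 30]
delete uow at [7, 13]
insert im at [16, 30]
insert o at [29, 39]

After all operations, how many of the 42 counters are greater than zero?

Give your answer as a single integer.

Answer: 4

Derivation:
Step 1: insert o at [29, 39] -> counters=[0,0,0,0,0,0,0,0,0,0,0,0,0,0,0,0,0,0,0,0,0,0,0,0,0,0,0,0,0,1,0,0,0,0,0,0,0,0,0,1,0,0]
Step 2: insert im at [16, 30] -> counters=[0,0,0,0,0,0,0,0,0,0,0,0,0,0,0,0,1,0,0,0,0,0,0,0,0,0,0,0,0,1,1,0,0,0,0,0,0,0,0,1,0,0]
Step 3: insert uow at [7, 13] -> counters=[0,0,0,0,0,0,0,1,0,0,0,0,0,1,0,0,1,0,0,0,0,0,0,0,0,0,0,0,0,1,1,0,0,0,0,0,0,0,0,1,0,0]
Step 4: delete o at [29, 39] -> counters=[0,0,0,0,0,0,0,1,0,0,0,0,0,1,0,0,1,0,0,0,0,0,0,0,0,0,0,0,0,0,1,0,0,0,0,0,0,0,0,0,0,0]
Step 5: insert uow at [7, 13] -> counters=[0,0,0,0,0,0,0,2,0,0,0,0,0,2,0,0,1,0,0,0,0,0,0,0,0,0,0,0,0,0,1,0,0,0,0,0,0,0,0,0,0,0]
Step 6: delete uow at [7, 13] -> counters=[0,0,0,0,0,0,0,1,0,0,0,0,0,1,0,0,1,0,0,0,0,0,0,0,0,0,0,0,0,0,1,0,0,0,0,0,0,0,0,0,0,0]
Step 7: insert uow at [7, 13] -> counters=[0,0,0,0,0,0,0,2,0,0,0,0,0,2,0,0,1,0,0,0,0,0,0,0,0,0,0,0,0,0,1,0,0,0,0,0,0,0,0,0,0,0]
Step 8: insert im at [16, 30] -> counters=[0,0,0,0,0,0,0,2,0,0,0,0,0,2,0,0,2,0,0,0,0,0,0,0,0,0,0,0,0,0,2,0,0,0,0,0,0,0,0,0,0,0]
Step 9: insert o at [29, 39] -> counters=[0,0,0,0,0,0,0,2,0,0,0,0,0,2,0,0,2,0,0,0,0,0,0,0,0,0,0,0,0,1,2,0,0,0,0,0,0,0,0,1,0,0]
Step 10: delete uow at [7, 13] -> counters=[0,0,0,0,0,0,0,1,0,0,0,0,0,1,0,0,2,0,0,0,0,0,0,0,0,0,0,0,0,1,2,0,0,0,0,0,0,0,0,1,0,0]
Step 11: delete im at [16, 30] -> counters=[0,0,0,0,0,0,0,1,0,0,0,0,0,1,0,0,1,0,0,0,0,0,0,0,0,0,0,0,0,1,1,0,0,0,0,0,0,0,0,1,0,0]
Step 12: delete uow at [7, 13] -> counters=[0,0,0,0,0,0,0,0,0,0,0,0,0,0,0,0,1,0,0,0,0,0,0,0,0,0,0,0,0,1,1,0,0,0,0,0,0,0,0,1,0,0]
Step 13: insert im at [16, 30] -> counters=[0,0,0,0,0,0,0,0,0,0,0,0,0,0,0,0,2,0,0,0,0,0,0,0,0,0,0,0,0,1,2,0,0,0,0,0,0,0,0,1,0,0]
Step 14: insert o at [29, 39] -> counters=[0,0,0,0,0,0,0,0,0,0,0,0,0,0,0,0,2,0,0,0,0,0,0,0,0,0,0,0,0,2,2,0,0,0,0,0,0,0,0,2,0,0]
Final counters=[0,0,0,0,0,0,0,0,0,0,0,0,0,0,0,0,2,0,0,0,0,0,0,0,0,0,0,0,0,2,2,0,0,0,0,0,0,0,0,2,0,0] -> 4 nonzero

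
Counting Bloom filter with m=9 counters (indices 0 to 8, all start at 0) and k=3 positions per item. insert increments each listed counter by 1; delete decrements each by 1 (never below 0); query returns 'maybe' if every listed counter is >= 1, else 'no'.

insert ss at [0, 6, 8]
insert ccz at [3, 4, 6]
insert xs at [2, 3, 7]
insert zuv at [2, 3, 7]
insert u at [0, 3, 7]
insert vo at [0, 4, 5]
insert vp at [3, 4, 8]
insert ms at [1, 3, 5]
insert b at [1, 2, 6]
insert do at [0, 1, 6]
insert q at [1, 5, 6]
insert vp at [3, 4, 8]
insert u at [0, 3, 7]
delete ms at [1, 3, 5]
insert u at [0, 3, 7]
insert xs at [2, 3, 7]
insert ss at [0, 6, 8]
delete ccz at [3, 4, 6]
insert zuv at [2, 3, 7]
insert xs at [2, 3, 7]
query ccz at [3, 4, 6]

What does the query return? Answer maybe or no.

Answer: maybe

Derivation:
Step 1: insert ss at [0, 6, 8] -> counters=[1,0,0,0,0,0,1,0,1]
Step 2: insert ccz at [3, 4, 6] -> counters=[1,0,0,1,1,0,2,0,1]
Step 3: insert xs at [2, 3, 7] -> counters=[1,0,1,2,1,0,2,1,1]
Step 4: insert zuv at [2, 3, 7] -> counters=[1,0,2,3,1,0,2,2,1]
Step 5: insert u at [0, 3, 7] -> counters=[2,0,2,4,1,0,2,3,1]
Step 6: insert vo at [0, 4, 5] -> counters=[3,0,2,4,2,1,2,3,1]
Step 7: insert vp at [3, 4, 8] -> counters=[3,0,2,5,3,1,2,3,2]
Step 8: insert ms at [1, 3, 5] -> counters=[3,1,2,6,3,2,2,3,2]
Step 9: insert b at [1, 2, 6] -> counters=[3,2,3,6,3,2,3,3,2]
Step 10: insert do at [0, 1, 6] -> counters=[4,3,3,6,3,2,4,3,2]
Step 11: insert q at [1, 5, 6] -> counters=[4,4,3,6,3,3,5,3,2]
Step 12: insert vp at [3, 4, 8] -> counters=[4,4,3,7,4,3,5,3,3]
Step 13: insert u at [0, 3, 7] -> counters=[5,4,3,8,4,3,5,4,3]
Step 14: delete ms at [1, 3, 5] -> counters=[5,3,3,7,4,2,5,4,3]
Step 15: insert u at [0, 3, 7] -> counters=[6,3,3,8,4,2,5,5,3]
Step 16: insert xs at [2, 3, 7] -> counters=[6,3,4,9,4,2,5,6,3]
Step 17: insert ss at [0, 6, 8] -> counters=[7,3,4,9,4,2,6,6,4]
Step 18: delete ccz at [3, 4, 6] -> counters=[7,3,4,8,3,2,5,6,4]
Step 19: insert zuv at [2, 3, 7] -> counters=[7,3,5,9,3,2,5,7,4]
Step 20: insert xs at [2, 3, 7] -> counters=[7,3,6,10,3,2,5,8,4]
Query ccz: check counters[3]=10 counters[4]=3 counters[6]=5 -> maybe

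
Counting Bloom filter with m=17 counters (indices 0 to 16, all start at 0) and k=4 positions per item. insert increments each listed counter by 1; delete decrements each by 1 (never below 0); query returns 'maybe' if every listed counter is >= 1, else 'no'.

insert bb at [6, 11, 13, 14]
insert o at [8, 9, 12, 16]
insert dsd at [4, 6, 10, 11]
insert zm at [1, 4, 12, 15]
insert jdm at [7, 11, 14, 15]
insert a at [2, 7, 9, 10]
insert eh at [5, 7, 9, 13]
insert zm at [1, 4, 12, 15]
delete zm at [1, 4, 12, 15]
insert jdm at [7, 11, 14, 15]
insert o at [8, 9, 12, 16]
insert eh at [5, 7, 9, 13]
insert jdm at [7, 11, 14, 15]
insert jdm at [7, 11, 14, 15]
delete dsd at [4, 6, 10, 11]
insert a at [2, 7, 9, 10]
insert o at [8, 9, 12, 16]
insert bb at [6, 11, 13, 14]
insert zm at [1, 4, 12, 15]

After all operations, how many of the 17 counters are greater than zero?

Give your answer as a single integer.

Step 1: insert bb at [6, 11, 13, 14] -> counters=[0,0,0,0,0,0,1,0,0,0,0,1,0,1,1,0,0]
Step 2: insert o at [8, 9, 12, 16] -> counters=[0,0,0,0,0,0,1,0,1,1,0,1,1,1,1,0,1]
Step 3: insert dsd at [4, 6, 10, 11] -> counters=[0,0,0,0,1,0,2,0,1,1,1,2,1,1,1,0,1]
Step 4: insert zm at [1, 4, 12, 15] -> counters=[0,1,0,0,2,0,2,0,1,1,1,2,2,1,1,1,1]
Step 5: insert jdm at [7, 11, 14, 15] -> counters=[0,1,0,0,2,0,2,1,1,1,1,3,2,1,2,2,1]
Step 6: insert a at [2, 7, 9, 10] -> counters=[0,1,1,0,2,0,2,2,1,2,2,3,2,1,2,2,1]
Step 7: insert eh at [5, 7, 9, 13] -> counters=[0,1,1,0,2,1,2,3,1,3,2,3,2,2,2,2,1]
Step 8: insert zm at [1, 4, 12, 15] -> counters=[0,2,1,0,3,1,2,3,1,3,2,3,3,2,2,3,1]
Step 9: delete zm at [1, 4, 12, 15] -> counters=[0,1,1,0,2,1,2,3,1,3,2,3,2,2,2,2,1]
Step 10: insert jdm at [7, 11, 14, 15] -> counters=[0,1,1,0,2,1,2,4,1,3,2,4,2,2,3,3,1]
Step 11: insert o at [8, 9, 12, 16] -> counters=[0,1,1,0,2,1,2,4,2,4,2,4,3,2,3,3,2]
Step 12: insert eh at [5, 7, 9, 13] -> counters=[0,1,1,0,2,2,2,5,2,5,2,4,3,3,3,3,2]
Step 13: insert jdm at [7, 11, 14, 15] -> counters=[0,1,1,0,2,2,2,6,2,5,2,5,3,3,4,4,2]
Step 14: insert jdm at [7, 11, 14, 15] -> counters=[0,1,1,0,2,2,2,7,2,5,2,6,3,3,5,5,2]
Step 15: delete dsd at [4, 6, 10, 11] -> counters=[0,1,1,0,1,2,1,7,2,5,1,5,3,3,5,5,2]
Step 16: insert a at [2, 7, 9, 10] -> counters=[0,1,2,0,1,2,1,8,2,6,2,5,3,3,5,5,2]
Step 17: insert o at [8, 9, 12, 16] -> counters=[0,1,2,0,1,2,1,8,3,7,2,5,4,3,5,5,3]
Step 18: insert bb at [6, 11, 13, 14] -> counters=[0,1,2,0,1,2,2,8,3,7,2,6,4,4,6,5,3]
Step 19: insert zm at [1, 4, 12, 15] -> counters=[0,2,2,0,2,2,2,8,3,7,2,6,5,4,6,6,3]
Final counters=[0,2,2,0,2,2,2,8,3,7,2,6,5,4,6,6,3] -> 15 nonzero

Answer: 15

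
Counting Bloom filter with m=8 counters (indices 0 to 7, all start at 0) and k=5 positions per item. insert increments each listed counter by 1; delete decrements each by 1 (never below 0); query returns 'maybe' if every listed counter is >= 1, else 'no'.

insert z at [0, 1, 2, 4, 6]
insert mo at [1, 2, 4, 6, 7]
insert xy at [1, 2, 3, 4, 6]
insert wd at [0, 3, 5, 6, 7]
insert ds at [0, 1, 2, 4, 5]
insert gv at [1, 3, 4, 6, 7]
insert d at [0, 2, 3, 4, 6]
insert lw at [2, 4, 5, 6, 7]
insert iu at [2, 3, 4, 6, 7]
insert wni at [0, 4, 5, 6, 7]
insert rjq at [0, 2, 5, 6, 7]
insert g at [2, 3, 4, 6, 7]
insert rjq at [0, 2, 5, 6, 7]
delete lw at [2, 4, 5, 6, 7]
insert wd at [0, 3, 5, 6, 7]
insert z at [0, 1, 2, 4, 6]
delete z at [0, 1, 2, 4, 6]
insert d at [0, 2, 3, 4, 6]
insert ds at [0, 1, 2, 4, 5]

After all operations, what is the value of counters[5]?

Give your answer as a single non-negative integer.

Answer: 7

Derivation:
Step 1: insert z at [0, 1, 2, 4, 6] -> counters=[1,1,1,0,1,0,1,0]
Step 2: insert mo at [1, 2, 4, 6, 7] -> counters=[1,2,2,0,2,0,2,1]
Step 3: insert xy at [1, 2, 3, 4, 6] -> counters=[1,3,3,1,3,0,3,1]
Step 4: insert wd at [0, 3, 5, 6, 7] -> counters=[2,3,3,2,3,1,4,2]
Step 5: insert ds at [0, 1, 2, 4, 5] -> counters=[3,4,4,2,4,2,4,2]
Step 6: insert gv at [1, 3, 4, 6, 7] -> counters=[3,5,4,3,5,2,5,3]
Step 7: insert d at [0, 2, 3, 4, 6] -> counters=[4,5,5,4,6,2,6,3]
Step 8: insert lw at [2, 4, 5, 6, 7] -> counters=[4,5,6,4,7,3,7,4]
Step 9: insert iu at [2, 3, 4, 6, 7] -> counters=[4,5,7,5,8,3,8,5]
Step 10: insert wni at [0, 4, 5, 6, 7] -> counters=[5,5,7,5,9,4,9,6]
Step 11: insert rjq at [0, 2, 5, 6, 7] -> counters=[6,5,8,5,9,5,10,7]
Step 12: insert g at [2, 3, 4, 6, 7] -> counters=[6,5,9,6,10,5,11,8]
Step 13: insert rjq at [0, 2, 5, 6, 7] -> counters=[7,5,10,6,10,6,12,9]
Step 14: delete lw at [2, 4, 5, 6, 7] -> counters=[7,5,9,6,9,5,11,8]
Step 15: insert wd at [0, 3, 5, 6, 7] -> counters=[8,5,9,7,9,6,12,9]
Step 16: insert z at [0, 1, 2, 4, 6] -> counters=[9,6,10,7,10,6,13,9]
Step 17: delete z at [0, 1, 2, 4, 6] -> counters=[8,5,9,7,9,6,12,9]
Step 18: insert d at [0, 2, 3, 4, 6] -> counters=[9,5,10,8,10,6,13,9]
Step 19: insert ds at [0, 1, 2, 4, 5] -> counters=[10,6,11,8,11,7,13,9]
Final counters=[10,6,11,8,11,7,13,9] -> counters[5]=7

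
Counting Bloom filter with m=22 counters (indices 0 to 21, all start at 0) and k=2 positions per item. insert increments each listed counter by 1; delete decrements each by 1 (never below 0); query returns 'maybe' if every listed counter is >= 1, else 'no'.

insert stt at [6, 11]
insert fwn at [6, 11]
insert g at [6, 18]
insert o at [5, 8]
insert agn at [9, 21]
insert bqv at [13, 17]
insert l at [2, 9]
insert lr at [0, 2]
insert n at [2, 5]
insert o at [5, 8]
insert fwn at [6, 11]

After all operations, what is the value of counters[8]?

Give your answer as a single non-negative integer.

Step 1: insert stt at [6, 11] -> counters=[0,0,0,0,0,0,1,0,0,0,0,1,0,0,0,0,0,0,0,0,0,0]
Step 2: insert fwn at [6, 11] -> counters=[0,0,0,0,0,0,2,0,0,0,0,2,0,0,0,0,0,0,0,0,0,0]
Step 3: insert g at [6, 18] -> counters=[0,0,0,0,0,0,3,0,0,0,0,2,0,0,0,0,0,0,1,0,0,0]
Step 4: insert o at [5, 8] -> counters=[0,0,0,0,0,1,3,0,1,0,0,2,0,0,0,0,0,0,1,0,0,0]
Step 5: insert agn at [9, 21] -> counters=[0,0,0,0,0,1,3,0,1,1,0,2,0,0,0,0,0,0,1,0,0,1]
Step 6: insert bqv at [13, 17] -> counters=[0,0,0,0,0,1,3,0,1,1,0,2,0,1,0,0,0,1,1,0,0,1]
Step 7: insert l at [2, 9] -> counters=[0,0,1,0,0,1,3,0,1,2,0,2,0,1,0,0,0,1,1,0,0,1]
Step 8: insert lr at [0, 2] -> counters=[1,0,2,0,0,1,3,0,1,2,0,2,0,1,0,0,0,1,1,0,0,1]
Step 9: insert n at [2, 5] -> counters=[1,0,3,0,0,2,3,0,1,2,0,2,0,1,0,0,0,1,1,0,0,1]
Step 10: insert o at [5, 8] -> counters=[1,0,3,0,0,3,3,0,2,2,0,2,0,1,0,0,0,1,1,0,0,1]
Step 11: insert fwn at [6, 11] -> counters=[1,0,3,0,0,3,4,0,2,2,0,3,0,1,0,0,0,1,1,0,0,1]
Final counters=[1,0,3,0,0,3,4,0,2,2,0,3,0,1,0,0,0,1,1,0,0,1] -> counters[8]=2

Answer: 2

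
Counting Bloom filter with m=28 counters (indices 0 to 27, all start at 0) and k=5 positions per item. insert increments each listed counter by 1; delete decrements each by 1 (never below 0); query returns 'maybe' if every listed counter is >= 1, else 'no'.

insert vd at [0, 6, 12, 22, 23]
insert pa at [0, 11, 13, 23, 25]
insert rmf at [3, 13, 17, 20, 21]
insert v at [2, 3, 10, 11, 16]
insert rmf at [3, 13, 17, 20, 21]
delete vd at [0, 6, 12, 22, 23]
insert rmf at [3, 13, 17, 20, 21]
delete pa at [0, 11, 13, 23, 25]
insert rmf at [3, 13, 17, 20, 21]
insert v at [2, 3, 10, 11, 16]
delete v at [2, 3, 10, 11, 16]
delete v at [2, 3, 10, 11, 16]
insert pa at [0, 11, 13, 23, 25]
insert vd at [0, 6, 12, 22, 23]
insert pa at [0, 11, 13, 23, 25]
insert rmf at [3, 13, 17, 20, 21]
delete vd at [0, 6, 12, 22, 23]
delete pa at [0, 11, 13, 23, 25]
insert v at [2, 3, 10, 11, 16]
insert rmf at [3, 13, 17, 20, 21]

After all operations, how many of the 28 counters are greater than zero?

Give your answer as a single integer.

Answer: 12

Derivation:
Step 1: insert vd at [0, 6, 12, 22, 23] -> counters=[1,0,0,0,0,0,1,0,0,0,0,0,1,0,0,0,0,0,0,0,0,0,1,1,0,0,0,0]
Step 2: insert pa at [0, 11, 13, 23, 25] -> counters=[2,0,0,0,0,0,1,0,0,0,0,1,1,1,0,0,0,0,0,0,0,0,1,2,0,1,0,0]
Step 3: insert rmf at [3, 13, 17, 20, 21] -> counters=[2,0,0,1,0,0,1,0,0,0,0,1,1,2,0,0,0,1,0,0,1,1,1,2,0,1,0,0]
Step 4: insert v at [2, 3, 10, 11, 16] -> counters=[2,0,1,2,0,0,1,0,0,0,1,2,1,2,0,0,1,1,0,0,1,1,1,2,0,1,0,0]
Step 5: insert rmf at [3, 13, 17, 20, 21] -> counters=[2,0,1,3,0,0,1,0,0,0,1,2,1,3,0,0,1,2,0,0,2,2,1,2,0,1,0,0]
Step 6: delete vd at [0, 6, 12, 22, 23] -> counters=[1,0,1,3,0,0,0,0,0,0,1,2,0,3,0,0,1,2,0,0,2,2,0,1,0,1,0,0]
Step 7: insert rmf at [3, 13, 17, 20, 21] -> counters=[1,0,1,4,0,0,0,0,0,0,1,2,0,4,0,0,1,3,0,0,3,3,0,1,0,1,0,0]
Step 8: delete pa at [0, 11, 13, 23, 25] -> counters=[0,0,1,4,0,0,0,0,0,0,1,1,0,3,0,0,1,3,0,0,3,3,0,0,0,0,0,0]
Step 9: insert rmf at [3, 13, 17, 20, 21] -> counters=[0,0,1,5,0,0,0,0,0,0,1,1,0,4,0,0,1,4,0,0,4,4,0,0,0,0,0,0]
Step 10: insert v at [2, 3, 10, 11, 16] -> counters=[0,0,2,6,0,0,0,0,0,0,2,2,0,4,0,0,2,4,0,0,4,4,0,0,0,0,0,0]
Step 11: delete v at [2, 3, 10, 11, 16] -> counters=[0,0,1,5,0,0,0,0,0,0,1,1,0,4,0,0,1,4,0,0,4,4,0,0,0,0,0,0]
Step 12: delete v at [2, 3, 10, 11, 16] -> counters=[0,0,0,4,0,0,0,0,0,0,0,0,0,4,0,0,0,4,0,0,4,4,0,0,0,0,0,0]
Step 13: insert pa at [0, 11, 13, 23, 25] -> counters=[1,0,0,4,0,0,0,0,0,0,0,1,0,5,0,0,0,4,0,0,4,4,0,1,0,1,0,0]
Step 14: insert vd at [0, 6, 12, 22, 23] -> counters=[2,0,0,4,0,0,1,0,0,0,0,1,1,5,0,0,0,4,0,0,4,4,1,2,0,1,0,0]
Step 15: insert pa at [0, 11, 13, 23, 25] -> counters=[3,0,0,4,0,0,1,0,0,0,0,2,1,6,0,0,0,4,0,0,4,4,1,3,0,2,0,0]
Step 16: insert rmf at [3, 13, 17, 20, 21] -> counters=[3,0,0,5,0,0,1,0,0,0,0,2,1,7,0,0,0,5,0,0,5,5,1,3,0,2,0,0]
Step 17: delete vd at [0, 6, 12, 22, 23] -> counters=[2,0,0,5,0,0,0,0,0,0,0,2,0,7,0,0,0,5,0,0,5,5,0,2,0,2,0,0]
Step 18: delete pa at [0, 11, 13, 23, 25] -> counters=[1,0,0,5,0,0,0,0,0,0,0,1,0,6,0,0,0,5,0,0,5,5,0,1,0,1,0,0]
Step 19: insert v at [2, 3, 10, 11, 16] -> counters=[1,0,1,6,0,0,0,0,0,0,1,2,0,6,0,0,1,5,0,0,5,5,0,1,0,1,0,0]
Step 20: insert rmf at [3, 13, 17, 20, 21] -> counters=[1,0,1,7,0,0,0,0,0,0,1,2,0,7,0,0,1,6,0,0,6,6,0,1,0,1,0,0]
Final counters=[1,0,1,7,0,0,0,0,0,0,1,2,0,7,0,0,1,6,0,0,6,6,0,1,0,1,0,0] -> 12 nonzero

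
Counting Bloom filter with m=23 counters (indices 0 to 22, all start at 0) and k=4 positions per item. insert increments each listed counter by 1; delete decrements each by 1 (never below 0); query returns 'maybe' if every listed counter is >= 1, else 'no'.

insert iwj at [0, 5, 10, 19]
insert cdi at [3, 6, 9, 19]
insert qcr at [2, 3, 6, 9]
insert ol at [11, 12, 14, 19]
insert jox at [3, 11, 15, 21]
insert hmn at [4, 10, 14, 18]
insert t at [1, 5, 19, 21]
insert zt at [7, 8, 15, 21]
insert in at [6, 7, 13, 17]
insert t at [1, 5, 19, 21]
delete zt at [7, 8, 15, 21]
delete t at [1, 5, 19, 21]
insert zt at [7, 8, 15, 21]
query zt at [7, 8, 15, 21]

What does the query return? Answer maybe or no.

Step 1: insert iwj at [0, 5, 10, 19] -> counters=[1,0,0,0,0,1,0,0,0,0,1,0,0,0,0,0,0,0,0,1,0,0,0]
Step 2: insert cdi at [3, 6, 9, 19] -> counters=[1,0,0,1,0,1,1,0,0,1,1,0,0,0,0,0,0,0,0,2,0,0,0]
Step 3: insert qcr at [2, 3, 6, 9] -> counters=[1,0,1,2,0,1,2,0,0,2,1,0,0,0,0,0,0,0,0,2,0,0,0]
Step 4: insert ol at [11, 12, 14, 19] -> counters=[1,0,1,2,0,1,2,0,0,2,1,1,1,0,1,0,0,0,0,3,0,0,0]
Step 5: insert jox at [3, 11, 15, 21] -> counters=[1,0,1,3,0,1,2,0,0,2,1,2,1,0,1,1,0,0,0,3,0,1,0]
Step 6: insert hmn at [4, 10, 14, 18] -> counters=[1,0,1,3,1,1,2,0,0,2,2,2,1,0,2,1,0,0,1,3,0,1,0]
Step 7: insert t at [1, 5, 19, 21] -> counters=[1,1,1,3,1,2,2,0,0,2,2,2,1,0,2,1,0,0,1,4,0,2,0]
Step 8: insert zt at [7, 8, 15, 21] -> counters=[1,1,1,3,1,2,2,1,1,2,2,2,1,0,2,2,0,0,1,4,0,3,0]
Step 9: insert in at [6, 7, 13, 17] -> counters=[1,1,1,3,1,2,3,2,1,2,2,2,1,1,2,2,0,1,1,4,0,3,0]
Step 10: insert t at [1, 5, 19, 21] -> counters=[1,2,1,3,1,3,3,2,1,2,2,2,1,1,2,2,0,1,1,5,0,4,0]
Step 11: delete zt at [7, 8, 15, 21] -> counters=[1,2,1,3,1,3,3,1,0,2,2,2,1,1,2,1,0,1,1,5,0,3,0]
Step 12: delete t at [1, 5, 19, 21] -> counters=[1,1,1,3,1,2,3,1,0,2,2,2,1,1,2,1,0,1,1,4,0,2,0]
Step 13: insert zt at [7, 8, 15, 21] -> counters=[1,1,1,3,1,2,3,2,1,2,2,2,1,1,2,2,0,1,1,4,0,3,0]
Query zt: check counters[7]=2 counters[8]=1 counters[15]=2 counters[21]=3 -> maybe

Answer: maybe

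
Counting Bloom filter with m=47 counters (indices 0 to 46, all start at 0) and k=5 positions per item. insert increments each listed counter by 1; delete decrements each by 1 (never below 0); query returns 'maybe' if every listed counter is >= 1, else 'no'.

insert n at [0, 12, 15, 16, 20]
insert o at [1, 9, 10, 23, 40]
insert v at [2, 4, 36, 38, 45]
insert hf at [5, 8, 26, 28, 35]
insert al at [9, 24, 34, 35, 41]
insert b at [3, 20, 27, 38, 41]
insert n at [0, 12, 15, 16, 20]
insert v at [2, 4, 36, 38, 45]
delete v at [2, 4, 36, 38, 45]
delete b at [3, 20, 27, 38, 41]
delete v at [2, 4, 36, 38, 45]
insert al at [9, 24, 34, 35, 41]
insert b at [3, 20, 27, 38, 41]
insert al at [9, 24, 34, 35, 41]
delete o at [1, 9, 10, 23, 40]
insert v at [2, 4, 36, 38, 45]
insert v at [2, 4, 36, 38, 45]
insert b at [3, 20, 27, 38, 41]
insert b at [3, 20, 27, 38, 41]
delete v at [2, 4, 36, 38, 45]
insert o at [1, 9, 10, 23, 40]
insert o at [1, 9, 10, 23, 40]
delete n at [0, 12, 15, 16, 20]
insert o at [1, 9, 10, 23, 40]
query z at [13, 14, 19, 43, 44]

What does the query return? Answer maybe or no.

Answer: no

Derivation:
Step 1: insert n at [0, 12, 15, 16, 20] -> counters=[1,0,0,0,0,0,0,0,0,0,0,0,1,0,0,1,1,0,0,0,1,0,0,0,0,0,0,0,0,0,0,0,0,0,0,0,0,0,0,0,0,0,0,0,0,0,0]
Step 2: insert o at [1, 9, 10, 23, 40] -> counters=[1,1,0,0,0,0,0,0,0,1,1,0,1,0,0,1,1,0,0,0,1,0,0,1,0,0,0,0,0,0,0,0,0,0,0,0,0,0,0,0,1,0,0,0,0,0,0]
Step 3: insert v at [2, 4, 36, 38, 45] -> counters=[1,1,1,0,1,0,0,0,0,1,1,0,1,0,0,1,1,0,0,0,1,0,0,1,0,0,0,0,0,0,0,0,0,0,0,0,1,0,1,0,1,0,0,0,0,1,0]
Step 4: insert hf at [5, 8, 26, 28, 35] -> counters=[1,1,1,0,1,1,0,0,1,1,1,0,1,0,0,1,1,0,0,0,1,0,0,1,0,0,1,0,1,0,0,0,0,0,0,1,1,0,1,0,1,0,0,0,0,1,0]
Step 5: insert al at [9, 24, 34, 35, 41] -> counters=[1,1,1,0,1,1,0,0,1,2,1,0,1,0,0,1,1,0,0,0,1,0,0,1,1,0,1,0,1,0,0,0,0,0,1,2,1,0,1,0,1,1,0,0,0,1,0]
Step 6: insert b at [3, 20, 27, 38, 41] -> counters=[1,1,1,1,1,1,0,0,1,2,1,0,1,0,0,1,1,0,0,0,2,0,0,1,1,0,1,1,1,0,0,0,0,0,1,2,1,0,2,0,1,2,0,0,0,1,0]
Step 7: insert n at [0, 12, 15, 16, 20] -> counters=[2,1,1,1,1,1,0,0,1,2,1,0,2,0,0,2,2,0,0,0,3,0,0,1,1,0,1,1,1,0,0,0,0,0,1,2,1,0,2,0,1,2,0,0,0,1,0]
Step 8: insert v at [2, 4, 36, 38, 45] -> counters=[2,1,2,1,2,1,0,0,1,2,1,0,2,0,0,2,2,0,0,0,3,0,0,1,1,0,1,1,1,0,0,0,0,0,1,2,2,0,3,0,1,2,0,0,0,2,0]
Step 9: delete v at [2, 4, 36, 38, 45] -> counters=[2,1,1,1,1,1,0,0,1,2,1,0,2,0,0,2,2,0,0,0,3,0,0,1,1,0,1,1,1,0,0,0,0,0,1,2,1,0,2,0,1,2,0,0,0,1,0]
Step 10: delete b at [3, 20, 27, 38, 41] -> counters=[2,1,1,0,1,1,0,0,1,2,1,0,2,0,0,2,2,0,0,0,2,0,0,1,1,0,1,0,1,0,0,0,0,0,1,2,1,0,1,0,1,1,0,0,0,1,0]
Step 11: delete v at [2, 4, 36, 38, 45] -> counters=[2,1,0,0,0,1,0,0,1,2,1,0,2,0,0,2,2,0,0,0,2,0,0,1,1,0,1,0,1,0,0,0,0,0,1,2,0,0,0,0,1,1,0,0,0,0,0]
Step 12: insert al at [9, 24, 34, 35, 41] -> counters=[2,1,0,0,0,1,0,0,1,3,1,0,2,0,0,2,2,0,0,0,2,0,0,1,2,0,1,0,1,0,0,0,0,0,2,3,0,0,0,0,1,2,0,0,0,0,0]
Step 13: insert b at [3, 20, 27, 38, 41] -> counters=[2,1,0,1,0,1,0,0,1,3,1,0,2,0,0,2,2,0,0,0,3,0,0,1,2,0,1,1,1,0,0,0,0,0,2,3,0,0,1,0,1,3,0,0,0,0,0]
Step 14: insert al at [9, 24, 34, 35, 41] -> counters=[2,1,0,1,0,1,0,0,1,4,1,0,2,0,0,2,2,0,0,0,3,0,0,1,3,0,1,1,1,0,0,0,0,0,3,4,0,0,1,0,1,4,0,0,0,0,0]
Step 15: delete o at [1, 9, 10, 23, 40] -> counters=[2,0,0,1,0,1,0,0,1,3,0,0,2,0,0,2,2,0,0,0,3,0,0,0,3,0,1,1,1,0,0,0,0,0,3,4,0,0,1,0,0,4,0,0,0,0,0]
Step 16: insert v at [2, 4, 36, 38, 45] -> counters=[2,0,1,1,1,1,0,0,1,3,0,0,2,0,0,2,2,0,0,0,3,0,0,0,3,0,1,1,1,0,0,0,0,0,3,4,1,0,2,0,0,4,0,0,0,1,0]
Step 17: insert v at [2, 4, 36, 38, 45] -> counters=[2,0,2,1,2,1,0,0,1,3,0,0,2,0,0,2,2,0,0,0,3,0,0,0,3,0,1,1,1,0,0,0,0,0,3,4,2,0,3,0,0,4,0,0,0,2,0]
Step 18: insert b at [3, 20, 27, 38, 41] -> counters=[2,0,2,2,2,1,0,0,1,3,0,0,2,0,0,2,2,0,0,0,4,0,0,0,3,0,1,2,1,0,0,0,0,0,3,4,2,0,4,0,0,5,0,0,0,2,0]
Step 19: insert b at [3, 20, 27, 38, 41] -> counters=[2,0,2,3,2,1,0,0,1,3,0,0,2,0,0,2,2,0,0,0,5,0,0,0,3,0,1,3,1,0,0,0,0,0,3,4,2,0,5,0,0,6,0,0,0,2,0]
Step 20: delete v at [2, 4, 36, 38, 45] -> counters=[2,0,1,3,1,1,0,0,1,3,0,0,2,0,0,2,2,0,0,0,5,0,0,0,3,0,1,3,1,0,0,0,0,0,3,4,1,0,4,0,0,6,0,0,0,1,0]
Step 21: insert o at [1, 9, 10, 23, 40] -> counters=[2,1,1,3,1,1,0,0,1,4,1,0,2,0,0,2,2,0,0,0,5,0,0,1,3,0,1,3,1,0,0,0,0,0,3,4,1,0,4,0,1,6,0,0,0,1,0]
Step 22: insert o at [1, 9, 10, 23, 40] -> counters=[2,2,1,3,1,1,0,0,1,5,2,0,2,0,0,2,2,0,0,0,5,0,0,2,3,0,1,3,1,0,0,0,0,0,3,4,1,0,4,0,2,6,0,0,0,1,0]
Step 23: delete n at [0, 12, 15, 16, 20] -> counters=[1,2,1,3,1,1,0,0,1,5,2,0,1,0,0,1,1,0,0,0,4,0,0,2,3,0,1,3,1,0,0,0,0,0,3,4,1,0,4,0,2,6,0,0,0,1,0]
Step 24: insert o at [1, 9, 10, 23, 40] -> counters=[1,3,1,3,1,1,0,0,1,6,3,0,1,0,0,1,1,0,0,0,4,0,0,3,3,0,1,3,1,0,0,0,0,0,3,4,1,0,4,0,3,6,0,0,0,1,0]
Query z: check counters[13]=0 counters[14]=0 counters[19]=0 counters[43]=0 counters[44]=0 -> no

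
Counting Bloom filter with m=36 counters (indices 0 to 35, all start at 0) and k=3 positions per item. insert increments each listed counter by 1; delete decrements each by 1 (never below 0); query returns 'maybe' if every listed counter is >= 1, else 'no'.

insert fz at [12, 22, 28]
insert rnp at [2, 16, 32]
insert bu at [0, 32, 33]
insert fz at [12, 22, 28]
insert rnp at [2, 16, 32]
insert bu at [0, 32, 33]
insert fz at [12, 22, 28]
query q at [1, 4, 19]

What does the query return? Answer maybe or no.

Answer: no

Derivation:
Step 1: insert fz at [12, 22, 28] -> counters=[0,0,0,0,0,0,0,0,0,0,0,0,1,0,0,0,0,0,0,0,0,0,1,0,0,0,0,0,1,0,0,0,0,0,0,0]
Step 2: insert rnp at [2, 16, 32] -> counters=[0,0,1,0,0,0,0,0,0,0,0,0,1,0,0,0,1,0,0,0,0,0,1,0,0,0,0,0,1,0,0,0,1,0,0,0]
Step 3: insert bu at [0, 32, 33] -> counters=[1,0,1,0,0,0,0,0,0,0,0,0,1,0,0,0,1,0,0,0,0,0,1,0,0,0,0,0,1,0,0,0,2,1,0,0]
Step 4: insert fz at [12, 22, 28] -> counters=[1,0,1,0,0,0,0,0,0,0,0,0,2,0,0,0,1,0,0,0,0,0,2,0,0,0,0,0,2,0,0,0,2,1,0,0]
Step 5: insert rnp at [2, 16, 32] -> counters=[1,0,2,0,0,0,0,0,0,0,0,0,2,0,0,0,2,0,0,0,0,0,2,0,0,0,0,0,2,0,0,0,3,1,0,0]
Step 6: insert bu at [0, 32, 33] -> counters=[2,0,2,0,0,0,0,0,0,0,0,0,2,0,0,0,2,0,0,0,0,0,2,0,0,0,0,0,2,0,0,0,4,2,0,0]
Step 7: insert fz at [12, 22, 28] -> counters=[2,0,2,0,0,0,0,0,0,0,0,0,3,0,0,0,2,0,0,0,0,0,3,0,0,0,0,0,3,0,0,0,4,2,0,0]
Query q: check counters[1]=0 counters[4]=0 counters[19]=0 -> no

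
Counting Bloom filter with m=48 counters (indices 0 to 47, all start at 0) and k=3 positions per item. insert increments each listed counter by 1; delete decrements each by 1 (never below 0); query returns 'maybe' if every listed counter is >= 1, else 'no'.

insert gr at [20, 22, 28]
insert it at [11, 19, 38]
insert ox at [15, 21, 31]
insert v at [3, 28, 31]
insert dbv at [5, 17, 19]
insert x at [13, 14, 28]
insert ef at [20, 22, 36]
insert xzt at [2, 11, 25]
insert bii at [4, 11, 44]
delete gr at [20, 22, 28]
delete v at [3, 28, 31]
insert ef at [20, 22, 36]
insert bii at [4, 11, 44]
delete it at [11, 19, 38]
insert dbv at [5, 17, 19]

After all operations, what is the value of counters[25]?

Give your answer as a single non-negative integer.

Step 1: insert gr at [20, 22, 28] -> counters=[0,0,0,0,0,0,0,0,0,0,0,0,0,0,0,0,0,0,0,0,1,0,1,0,0,0,0,0,1,0,0,0,0,0,0,0,0,0,0,0,0,0,0,0,0,0,0,0]
Step 2: insert it at [11, 19, 38] -> counters=[0,0,0,0,0,0,0,0,0,0,0,1,0,0,0,0,0,0,0,1,1,0,1,0,0,0,0,0,1,0,0,0,0,0,0,0,0,0,1,0,0,0,0,0,0,0,0,0]
Step 3: insert ox at [15, 21, 31] -> counters=[0,0,0,0,0,0,0,0,0,0,0,1,0,0,0,1,0,0,0,1,1,1,1,0,0,0,0,0,1,0,0,1,0,0,0,0,0,0,1,0,0,0,0,0,0,0,0,0]
Step 4: insert v at [3, 28, 31] -> counters=[0,0,0,1,0,0,0,0,0,0,0,1,0,0,0,1,0,0,0,1,1,1,1,0,0,0,0,0,2,0,0,2,0,0,0,0,0,0,1,0,0,0,0,0,0,0,0,0]
Step 5: insert dbv at [5, 17, 19] -> counters=[0,0,0,1,0,1,0,0,0,0,0,1,0,0,0,1,0,1,0,2,1,1,1,0,0,0,0,0,2,0,0,2,0,0,0,0,0,0,1,0,0,0,0,0,0,0,0,0]
Step 6: insert x at [13, 14, 28] -> counters=[0,0,0,1,0,1,0,0,0,0,0,1,0,1,1,1,0,1,0,2,1,1,1,0,0,0,0,0,3,0,0,2,0,0,0,0,0,0,1,0,0,0,0,0,0,0,0,0]
Step 7: insert ef at [20, 22, 36] -> counters=[0,0,0,1,0,1,0,0,0,0,0,1,0,1,1,1,0,1,0,2,2,1,2,0,0,0,0,0,3,0,0,2,0,0,0,0,1,0,1,0,0,0,0,0,0,0,0,0]
Step 8: insert xzt at [2, 11, 25] -> counters=[0,0,1,1,0,1,0,0,0,0,0,2,0,1,1,1,0,1,0,2,2,1,2,0,0,1,0,0,3,0,0,2,0,0,0,0,1,0,1,0,0,0,0,0,0,0,0,0]
Step 9: insert bii at [4, 11, 44] -> counters=[0,0,1,1,1,1,0,0,0,0,0,3,0,1,1,1,0,1,0,2,2,1,2,0,0,1,0,0,3,0,0,2,0,0,0,0,1,0,1,0,0,0,0,0,1,0,0,0]
Step 10: delete gr at [20, 22, 28] -> counters=[0,0,1,1,1,1,0,0,0,0,0,3,0,1,1,1,0,1,0,2,1,1,1,0,0,1,0,0,2,0,0,2,0,0,0,0,1,0,1,0,0,0,0,0,1,0,0,0]
Step 11: delete v at [3, 28, 31] -> counters=[0,0,1,0,1,1,0,0,0,0,0,3,0,1,1,1,0,1,0,2,1,1,1,0,0,1,0,0,1,0,0,1,0,0,0,0,1,0,1,0,0,0,0,0,1,0,0,0]
Step 12: insert ef at [20, 22, 36] -> counters=[0,0,1,0,1,1,0,0,0,0,0,3,0,1,1,1,0,1,0,2,2,1,2,0,0,1,0,0,1,0,0,1,0,0,0,0,2,0,1,0,0,0,0,0,1,0,0,0]
Step 13: insert bii at [4, 11, 44] -> counters=[0,0,1,0,2,1,0,0,0,0,0,4,0,1,1,1,0,1,0,2,2,1,2,0,0,1,0,0,1,0,0,1,0,0,0,0,2,0,1,0,0,0,0,0,2,0,0,0]
Step 14: delete it at [11, 19, 38] -> counters=[0,0,1,0,2,1,0,0,0,0,0,3,0,1,1,1,0,1,0,1,2,1,2,0,0,1,0,0,1,0,0,1,0,0,0,0,2,0,0,0,0,0,0,0,2,0,0,0]
Step 15: insert dbv at [5, 17, 19] -> counters=[0,0,1,0,2,2,0,0,0,0,0,3,0,1,1,1,0,2,0,2,2,1,2,0,0,1,0,0,1,0,0,1,0,0,0,0,2,0,0,0,0,0,0,0,2,0,0,0]
Final counters=[0,0,1,0,2,2,0,0,0,0,0,3,0,1,1,1,0,2,0,2,2,1,2,0,0,1,0,0,1,0,0,1,0,0,0,0,2,0,0,0,0,0,0,0,2,0,0,0] -> counters[25]=1

Answer: 1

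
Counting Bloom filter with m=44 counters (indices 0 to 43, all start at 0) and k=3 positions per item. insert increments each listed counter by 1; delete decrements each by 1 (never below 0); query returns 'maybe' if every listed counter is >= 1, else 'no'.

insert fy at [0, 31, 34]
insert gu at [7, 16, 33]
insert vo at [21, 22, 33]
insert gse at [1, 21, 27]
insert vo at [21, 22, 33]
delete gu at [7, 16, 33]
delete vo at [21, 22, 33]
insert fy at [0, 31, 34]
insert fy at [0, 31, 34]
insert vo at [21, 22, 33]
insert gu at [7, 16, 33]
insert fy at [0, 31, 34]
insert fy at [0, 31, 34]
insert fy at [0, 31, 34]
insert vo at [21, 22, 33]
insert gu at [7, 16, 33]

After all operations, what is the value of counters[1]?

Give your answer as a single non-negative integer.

Step 1: insert fy at [0, 31, 34] -> counters=[1,0,0,0,0,0,0,0,0,0,0,0,0,0,0,0,0,0,0,0,0,0,0,0,0,0,0,0,0,0,0,1,0,0,1,0,0,0,0,0,0,0,0,0]
Step 2: insert gu at [7, 16, 33] -> counters=[1,0,0,0,0,0,0,1,0,0,0,0,0,0,0,0,1,0,0,0,0,0,0,0,0,0,0,0,0,0,0,1,0,1,1,0,0,0,0,0,0,0,0,0]
Step 3: insert vo at [21, 22, 33] -> counters=[1,0,0,0,0,0,0,1,0,0,0,0,0,0,0,0,1,0,0,0,0,1,1,0,0,0,0,0,0,0,0,1,0,2,1,0,0,0,0,0,0,0,0,0]
Step 4: insert gse at [1, 21, 27] -> counters=[1,1,0,0,0,0,0,1,0,0,0,0,0,0,0,0,1,0,0,0,0,2,1,0,0,0,0,1,0,0,0,1,0,2,1,0,0,0,0,0,0,0,0,0]
Step 5: insert vo at [21, 22, 33] -> counters=[1,1,0,0,0,0,0,1,0,0,0,0,0,0,0,0,1,0,0,0,0,3,2,0,0,0,0,1,0,0,0,1,0,3,1,0,0,0,0,0,0,0,0,0]
Step 6: delete gu at [7, 16, 33] -> counters=[1,1,0,0,0,0,0,0,0,0,0,0,0,0,0,0,0,0,0,0,0,3,2,0,0,0,0,1,0,0,0,1,0,2,1,0,0,0,0,0,0,0,0,0]
Step 7: delete vo at [21, 22, 33] -> counters=[1,1,0,0,0,0,0,0,0,0,0,0,0,0,0,0,0,0,0,0,0,2,1,0,0,0,0,1,0,0,0,1,0,1,1,0,0,0,0,0,0,0,0,0]
Step 8: insert fy at [0, 31, 34] -> counters=[2,1,0,0,0,0,0,0,0,0,0,0,0,0,0,0,0,0,0,0,0,2,1,0,0,0,0,1,0,0,0,2,0,1,2,0,0,0,0,0,0,0,0,0]
Step 9: insert fy at [0, 31, 34] -> counters=[3,1,0,0,0,0,0,0,0,0,0,0,0,0,0,0,0,0,0,0,0,2,1,0,0,0,0,1,0,0,0,3,0,1,3,0,0,0,0,0,0,0,0,0]
Step 10: insert vo at [21, 22, 33] -> counters=[3,1,0,0,0,0,0,0,0,0,0,0,0,0,0,0,0,0,0,0,0,3,2,0,0,0,0,1,0,0,0,3,0,2,3,0,0,0,0,0,0,0,0,0]
Step 11: insert gu at [7, 16, 33] -> counters=[3,1,0,0,0,0,0,1,0,0,0,0,0,0,0,0,1,0,0,0,0,3,2,0,0,0,0,1,0,0,0,3,0,3,3,0,0,0,0,0,0,0,0,0]
Step 12: insert fy at [0, 31, 34] -> counters=[4,1,0,0,0,0,0,1,0,0,0,0,0,0,0,0,1,0,0,0,0,3,2,0,0,0,0,1,0,0,0,4,0,3,4,0,0,0,0,0,0,0,0,0]
Step 13: insert fy at [0, 31, 34] -> counters=[5,1,0,0,0,0,0,1,0,0,0,0,0,0,0,0,1,0,0,0,0,3,2,0,0,0,0,1,0,0,0,5,0,3,5,0,0,0,0,0,0,0,0,0]
Step 14: insert fy at [0, 31, 34] -> counters=[6,1,0,0,0,0,0,1,0,0,0,0,0,0,0,0,1,0,0,0,0,3,2,0,0,0,0,1,0,0,0,6,0,3,6,0,0,0,0,0,0,0,0,0]
Step 15: insert vo at [21, 22, 33] -> counters=[6,1,0,0,0,0,0,1,0,0,0,0,0,0,0,0,1,0,0,0,0,4,3,0,0,0,0,1,0,0,0,6,0,4,6,0,0,0,0,0,0,0,0,0]
Step 16: insert gu at [7, 16, 33] -> counters=[6,1,0,0,0,0,0,2,0,0,0,0,0,0,0,0,2,0,0,0,0,4,3,0,0,0,0,1,0,0,0,6,0,5,6,0,0,0,0,0,0,0,0,0]
Final counters=[6,1,0,0,0,0,0,2,0,0,0,0,0,0,0,0,2,0,0,0,0,4,3,0,0,0,0,1,0,0,0,6,0,5,6,0,0,0,0,0,0,0,0,0] -> counters[1]=1

Answer: 1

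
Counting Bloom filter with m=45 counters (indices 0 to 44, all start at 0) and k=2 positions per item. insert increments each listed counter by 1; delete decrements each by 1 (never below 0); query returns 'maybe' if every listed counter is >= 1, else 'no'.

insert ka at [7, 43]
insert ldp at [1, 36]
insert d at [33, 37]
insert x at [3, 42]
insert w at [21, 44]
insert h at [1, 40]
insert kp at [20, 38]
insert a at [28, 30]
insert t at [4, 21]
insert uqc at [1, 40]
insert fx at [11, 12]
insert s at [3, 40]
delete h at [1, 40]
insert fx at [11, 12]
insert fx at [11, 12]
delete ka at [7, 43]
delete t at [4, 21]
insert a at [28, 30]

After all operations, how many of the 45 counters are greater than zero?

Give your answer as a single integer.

Answer: 15

Derivation:
Step 1: insert ka at [7, 43] -> counters=[0,0,0,0,0,0,0,1,0,0,0,0,0,0,0,0,0,0,0,0,0,0,0,0,0,0,0,0,0,0,0,0,0,0,0,0,0,0,0,0,0,0,0,1,0]
Step 2: insert ldp at [1, 36] -> counters=[0,1,0,0,0,0,0,1,0,0,0,0,0,0,0,0,0,0,0,0,0,0,0,0,0,0,0,0,0,0,0,0,0,0,0,0,1,0,0,0,0,0,0,1,0]
Step 3: insert d at [33, 37] -> counters=[0,1,0,0,0,0,0,1,0,0,0,0,0,0,0,0,0,0,0,0,0,0,0,0,0,0,0,0,0,0,0,0,0,1,0,0,1,1,0,0,0,0,0,1,0]
Step 4: insert x at [3, 42] -> counters=[0,1,0,1,0,0,0,1,0,0,0,0,0,0,0,0,0,0,0,0,0,0,0,0,0,0,0,0,0,0,0,0,0,1,0,0,1,1,0,0,0,0,1,1,0]
Step 5: insert w at [21, 44] -> counters=[0,1,0,1,0,0,0,1,0,0,0,0,0,0,0,0,0,0,0,0,0,1,0,0,0,0,0,0,0,0,0,0,0,1,0,0,1,1,0,0,0,0,1,1,1]
Step 6: insert h at [1, 40] -> counters=[0,2,0,1,0,0,0,1,0,0,0,0,0,0,0,0,0,0,0,0,0,1,0,0,0,0,0,0,0,0,0,0,0,1,0,0,1,1,0,0,1,0,1,1,1]
Step 7: insert kp at [20, 38] -> counters=[0,2,0,1,0,0,0,1,0,0,0,0,0,0,0,0,0,0,0,0,1,1,0,0,0,0,0,0,0,0,0,0,0,1,0,0,1,1,1,0,1,0,1,1,1]
Step 8: insert a at [28, 30] -> counters=[0,2,0,1,0,0,0,1,0,0,0,0,0,0,0,0,0,0,0,0,1,1,0,0,0,0,0,0,1,0,1,0,0,1,0,0,1,1,1,0,1,0,1,1,1]
Step 9: insert t at [4, 21] -> counters=[0,2,0,1,1,0,0,1,0,0,0,0,0,0,0,0,0,0,0,0,1,2,0,0,0,0,0,0,1,0,1,0,0,1,0,0,1,1,1,0,1,0,1,1,1]
Step 10: insert uqc at [1, 40] -> counters=[0,3,0,1,1,0,0,1,0,0,0,0,0,0,0,0,0,0,0,0,1,2,0,0,0,0,0,0,1,0,1,0,0,1,0,0,1,1,1,0,2,0,1,1,1]
Step 11: insert fx at [11, 12] -> counters=[0,3,0,1,1,0,0,1,0,0,0,1,1,0,0,0,0,0,0,0,1,2,0,0,0,0,0,0,1,0,1,0,0,1,0,0,1,1,1,0,2,0,1,1,1]
Step 12: insert s at [3, 40] -> counters=[0,3,0,2,1,0,0,1,0,0,0,1,1,0,0,0,0,0,0,0,1,2,0,0,0,0,0,0,1,0,1,0,0,1,0,0,1,1,1,0,3,0,1,1,1]
Step 13: delete h at [1, 40] -> counters=[0,2,0,2,1,0,0,1,0,0,0,1,1,0,0,0,0,0,0,0,1,2,0,0,0,0,0,0,1,0,1,0,0,1,0,0,1,1,1,0,2,0,1,1,1]
Step 14: insert fx at [11, 12] -> counters=[0,2,0,2,1,0,0,1,0,0,0,2,2,0,0,0,0,0,0,0,1,2,0,0,0,0,0,0,1,0,1,0,0,1,0,0,1,1,1,0,2,0,1,1,1]
Step 15: insert fx at [11, 12] -> counters=[0,2,0,2,1,0,0,1,0,0,0,3,3,0,0,0,0,0,0,0,1,2,0,0,0,0,0,0,1,0,1,0,0,1,0,0,1,1,1,0,2,0,1,1,1]
Step 16: delete ka at [7, 43] -> counters=[0,2,0,2,1,0,0,0,0,0,0,3,3,0,0,0,0,0,0,0,1,2,0,0,0,0,0,0,1,0,1,0,0,1,0,0,1,1,1,0,2,0,1,0,1]
Step 17: delete t at [4, 21] -> counters=[0,2,0,2,0,0,0,0,0,0,0,3,3,0,0,0,0,0,0,0,1,1,0,0,0,0,0,0,1,0,1,0,0,1,0,0,1,1,1,0,2,0,1,0,1]
Step 18: insert a at [28, 30] -> counters=[0,2,0,2,0,0,0,0,0,0,0,3,3,0,0,0,0,0,0,0,1,1,0,0,0,0,0,0,2,0,2,0,0,1,0,0,1,1,1,0,2,0,1,0,1]
Final counters=[0,2,0,2,0,0,0,0,0,0,0,3,3,0,0,0,0,0,0,0,1,1,0,0,0,0,0,0,2,0,2,0,0,1,0,0,1,1,1,0,2,0,1,0,1] -> 15 nonzero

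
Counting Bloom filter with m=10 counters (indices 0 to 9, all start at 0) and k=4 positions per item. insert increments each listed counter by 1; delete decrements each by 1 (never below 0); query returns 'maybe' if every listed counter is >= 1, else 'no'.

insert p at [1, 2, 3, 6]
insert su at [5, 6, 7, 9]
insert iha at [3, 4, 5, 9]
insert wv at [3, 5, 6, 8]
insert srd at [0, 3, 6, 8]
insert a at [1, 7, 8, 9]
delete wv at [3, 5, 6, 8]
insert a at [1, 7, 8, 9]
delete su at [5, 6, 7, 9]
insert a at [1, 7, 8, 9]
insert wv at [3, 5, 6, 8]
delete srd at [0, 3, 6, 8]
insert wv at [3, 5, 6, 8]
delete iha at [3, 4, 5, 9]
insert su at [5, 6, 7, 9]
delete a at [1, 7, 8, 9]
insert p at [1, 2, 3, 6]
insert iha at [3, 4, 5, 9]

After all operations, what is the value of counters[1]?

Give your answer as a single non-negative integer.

Step 1: insert p at [1, 2, 3, 6] -> counters=[0,1,1,1,0,0,1,0,0,0]
Step 2: insert su at [5, 6, 7, 9] -> counters=[0,1,1,1,0,1,2,1,0,1]
Step 3: insert iha at [3, 4, 5, 9] -> counters=[0,1,1,2,1,2,2,1,0,2]
Step 4: insert wv at [3, 5, 6, 8] -> counters=[0,1,1,3,1,3,3,1,1,2]
Step 5: insert srd at [0, 3, 6, 8] -> counters=[1,1,1,4,1,3,4,1,2,2]
Step 6: insert a at [1, 7, 8, 9] -> counters=[1,2,1,4,1,3,4,2,3,3]
Step 7: delete wv at [3, 5, 6, 8] -> counters=[1,2,1,3,1,2,3,2,2,3]
Step 8: insert a at [1, 7, 8, 9] -> counters=[1,3,1,3,1,2,3,3,3,4]
Step 9: delete su at [5, 6, 7, 9] -> counters=[1,3,1,3,1,1,2,2,3,3]
Step 10: insert a at [1, 7, 8, 9] -> counters=[1,4,1,3,1,1,2,3,4,4]
Step 11: insert wv at [3, 5, 6, 8] -> counters=[1,4,1,4,1,2,3,3,5,4]
Step 12: delete srd at [0, 3, 6, 8] -> counters=[0,4,1,3,1,2,2,3,4,4]
Step 13: insert wv at [3, 5, 6, 8] -> counters=[0,4,1,4,1,3,3,3,5,4]
Step 14: delete iha at [3, 4, 5, 9] -> counters=[0,4,1,3,0,2,3,3,5,3]
Step 15: insert su at [5, 6, 7, 9] -> counters=[0,4,1,3,0,3,4,4,5,4]
Step 16: delete a at [1, 7, 8, 9] -> counters=[0,3,1,3,0,3,4,3,4,3]
Step 17: insert p at [1, 2, 3, 6] -> counters=[0,4,2,4,0,3,5,3,4,3]
Step 18: insert iha at [3, 4, 5, 9] -> counters=[0,4,2,5,1,4,5,3,4,4]
Final counters=[0,4,2,5,1,4,5,3,4,4] -> counters[1]=4

Answer: 4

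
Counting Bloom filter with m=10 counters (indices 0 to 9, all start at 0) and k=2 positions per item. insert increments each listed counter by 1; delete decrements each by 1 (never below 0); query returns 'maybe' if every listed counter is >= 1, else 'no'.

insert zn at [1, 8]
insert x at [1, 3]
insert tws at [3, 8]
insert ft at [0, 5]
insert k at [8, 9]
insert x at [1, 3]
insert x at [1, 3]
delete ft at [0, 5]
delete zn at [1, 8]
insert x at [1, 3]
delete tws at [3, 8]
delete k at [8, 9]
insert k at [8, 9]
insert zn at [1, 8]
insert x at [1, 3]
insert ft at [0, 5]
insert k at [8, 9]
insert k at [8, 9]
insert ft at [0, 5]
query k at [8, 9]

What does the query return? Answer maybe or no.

Answer: maybe

Derivation:
Step 1: insert zn at [1, 8] -> counters=[0,1,0,0,0,0,0,0,1,0]
Step 2: insert x at [1, 3] -> counters=[0,2,0,1,0,0,0,0,1,0]
Step 3: insert tws at [3, 8] -> counters=[0,2,0,2,0,0,0,0,2,0]
Step 4: insert ft at [0, 5] -> counters=[1,2,0,2,0,1,0,0,2,0]
Step 5: insert k at [8, 9] -> counters=[1,2,0,2,0,1,0,0,3,1]
Step 6: insert x at [1, 3] -> counters=[1,3,0,3,0,1,0,0,3,1]
Step 7: insert x at [1, 3] -> counters=[1,4,0,4,0,1,0,0,3,1]
Step 8: delete ft at [0, 5] -> counters=[0,4,0,4,0,0,0,0,3,1]
Step 9: delete zn at [1, 8] -> counters=[0,3,0,4,0,0,0,0,2,1]
Step 10: insert x at [1, 3] -> counters=[0,4,0,5,0,0,0,0,2,1]
Step 11: delete tws at [3, 8] -> counters=[0,4,0,4,0,0,0,0,1,1]
Step 12: delete k at [8, 9] -> counters=[0,4,0,4,0,0,0,0,0,0]
Step 13: insert k at [8, 9] -> counters=[0,4,0,4,0,0,0,0,1,1]
Step 14: insert zn at [1, 8] -> counters=[0,5,0,4,0,0,0,0,2,1]
Step 15: insert x at [1, 3] -> counters=[0,6,0,5,0,0,0,0,2,1]
Step 16: insert ft at [0, 5] -> counters=[1,6,0,5,0,1,0,0,2,1]
Step 17: insert k at [8, 9] -> counters=[1,6,0,5,0,1,0,0,3,2]
Step 18: insert k at [8, 9] -> counters=[1,6,0,5,0,1,0,0,4,3]
Step 19: insert ft at [0, 5] -> counters=[2,6,0,5,0,2,0,0,4,3]
Query k: check counters[8]=4 counters[9]=3 -> maybe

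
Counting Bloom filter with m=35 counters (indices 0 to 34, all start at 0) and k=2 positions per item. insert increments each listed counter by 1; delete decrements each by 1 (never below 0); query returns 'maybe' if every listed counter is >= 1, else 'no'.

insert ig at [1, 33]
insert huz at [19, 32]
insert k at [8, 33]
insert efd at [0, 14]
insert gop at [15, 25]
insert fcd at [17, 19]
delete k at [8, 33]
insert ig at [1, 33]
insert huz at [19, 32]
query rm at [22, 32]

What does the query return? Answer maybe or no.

Answer: no

Derivation:
Step 1: insert ig at [1, 33] -> counters=[0,1,0,0,0,0,0,0,0,0,0,0,0,0,0,0,0,0,0,0,0,0,0,0,0,0,0,0,0,0,0,0,0,1,0]
Step 2: insert huz at [19, 32] -> counters=[0,1,0,0,0,0,0,0,0,0,0,0,0,0,0,0,0,0,0,1,0,0,0,0,0,0,0,0,0,0,0,0,1,1,0]
Step 3: insert k at [8, 33] -> counters=[0,1,0,0,0,0,0,0,1,0,0,0,0,0,0,0,0,0,0,1,0,0,0,0,0,0,0,0,0,0,0,0,1,2,0]
Step 4: insert efd at [0, 14] -> counters=[1,1,0,0,0,0,0,0,1,0,0,0,0,0,1,0,0,0,0,1,0,0,0,0,0,0,0,0,0,0,0,0,1,2,0]
Step 5: insert gop at [15, 25] -> counters=[1,1,0,0,0,0,0,0,1,0,0,0,0,0,1,1,0,0,0,1,0,0,0,0,0,1,0,0,0,0,0,0,1,2,0]
Step 6: insert fcd at [17, 19] -> counters=[1,1,0,0,0,0,0,0,1,0,0,0,0,0,1,1,0,1,0,2,0,0,0,0,0,1,0,0,0,0,0,0,1,2,0]
Step 7: delete k at [8, 33] -> counters=[1,1,0,0,0,0,0,0,0,0,0,0,0,0,1,1,0,1,0,2,0,0,0,0,0,1,0,0,0,0,0,0,1,1,0]
Step 8: insert ig at [1, 33] -> counters=[1,2,0,0,0,0,0,0,0,0,0,0,0,0,1,1,0,1,0,2,0,0,0,0,0,1,0,0,0,0,0,0,1,2,0]
Step 9: insert huz at [19, 32] -> counters=[1,2,0,0,0,0,0,0,0,0,0,0,0,0,1,1,0,1,0,3,0,0,0,0,0,1,0,0,0,0,0,0,2,2,0]
Query rm: check counters[22]=0 counters[32]=2 -> no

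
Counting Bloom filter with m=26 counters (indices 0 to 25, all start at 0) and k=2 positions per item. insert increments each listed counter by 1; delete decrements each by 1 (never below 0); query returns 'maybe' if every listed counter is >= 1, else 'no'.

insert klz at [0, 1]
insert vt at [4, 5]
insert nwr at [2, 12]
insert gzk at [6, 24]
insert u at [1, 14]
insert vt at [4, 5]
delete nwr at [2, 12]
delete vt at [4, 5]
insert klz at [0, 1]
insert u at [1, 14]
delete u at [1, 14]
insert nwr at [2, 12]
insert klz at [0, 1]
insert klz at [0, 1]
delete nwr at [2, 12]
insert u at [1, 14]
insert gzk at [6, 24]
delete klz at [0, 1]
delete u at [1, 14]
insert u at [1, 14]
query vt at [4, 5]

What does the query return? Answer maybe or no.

Answer: maybe

Derivation:
Step 1: insert klz at [0, 1] -> counters=[1,1,0,0,0,0,0,0,0,0,0,0,0,0,0,0,0,0,0,0,0,0,0,0,0,0]
Step 2: insert vt at [4, 5] -> counters=[1,1,0,0,1,1,0,0,0,0,0,0,0,0,0,0,0,0,0,0,0,0,0,0,0,0]
Step 3: insert nwr at [2, 12] -> counters=[1,1,1,0,1,1,0,0,0,0,0,0,1,0,0,0,0,0,0,0,0,0,0,0,0,0]
Step 4: insert gzk at [6, 24] -> counters=[1,1,1,0,1,1,1,0,0,0,0,0,1,0,0,0,0,0,0,0,0,0,0,0,1,0]
Step 5: insert u at [1, 14] -> counters=[1,2,1,0,1,1,1,0,0,0,0,0,1,0,1,0,0,0,0,0,0,0,0,0,1,0]
Step 6: insert vt at [4, 5] -> counters=[1,2,1,0,2,2,1,0,0,0,0,0,1,0,1,0,0,0,0,0,0,0,0,0,1,0]
Step 7: delete nwr at [2, 12] -> counters=[1,2,0,0,2,2,1,0,0,0,0,0,0,0,1,0,0,0,0,0,0,0,0,0,1,0]
Step 8: delete vt at [4, 5] -> counters=[1,2,0,0,1,1,1,0,0,0,0,0,0,0,1,0,0,0,0,0,0,0,0,0,1,0]
Step 9: insert klz at [0, 1] -> counters=[2,3,0,0,1,1,1,0,0,0,0,0,0,0,1,0,0,0,0,0,0,0,0,0,1,0]
Step 10: insert u at [1, 14] -> counters=[2,4,0,0,1,1,1,0,0,0,0,0,0,0,2,0,0,0,0,0,0,0,0,0,1,0]
Step 11: delete u at [1, 14] -> counters=[2,3,0,0,1,1,1,0,0,0,0,0,0,0,1,0,0,0,0,0,0,0,0,0,1,0]
Step 12: insert nwr at [2, 12] -> counters=[2,3,1,0,1,1,1,0,0,0,0,0,1,0,1,0,0,0,0,0,0,0,0,0,1,0]
Step 13: insert klz at [0, 1] -> counters=[3,4,1,0,1,1,1,0,0,0,0,0,1,0,1,0,0,0,0,0,0,0,0,0,1,0]
Step 14: insert klz at [0, 1] -> counters=[4,5,1,0,1,1,1,0,0,0,0,0,1,0,1,0,0,0,0,0,0,0,0,0,1,0]
Step 15: delete nwr at [2, 12] -> counters=[4,5,0,0,1,1,1,0,0,0,0,0,0,0,1,0,0,0,0,0,0,0,0,0,1,0]
Step 16: insert u at [1, 14] -> counters=[4,6,0,0,1,1,1,0,0,0,0,0,0,0,2,0,0,0,0,0,0,0,0,0,1,0]
Step 17: insert gzk at [6, 24] -> counters=[4,6,0,0,1,1,2,0,0,0,0,0,0,0,2,0,0,0,0,0,0,0,0,0,2,0]
Step 18: delete klz at [0, 1] -> counters=[3,5,0,0,1,1,2,0,0,0,0,0,0,0,2,0,0,0,0,0,0,0,0,0,2,0]
Step 19: delete u at [1, 14] -> counters=[3,4,0,0,1,1,2,0,0,0,0,0,0,0,1,0,0,0,0,0,0,0,0,0,2,0]
Step 20: insert u at [1, 14] -> counters=[3,5,0,0,1,1,2,0,0,0,0,0,0,0,2,0,0,0,0,0,0,0,0,0,2,0]
Query vt: check counters[4]=1 counters[5]=1 -> maybe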